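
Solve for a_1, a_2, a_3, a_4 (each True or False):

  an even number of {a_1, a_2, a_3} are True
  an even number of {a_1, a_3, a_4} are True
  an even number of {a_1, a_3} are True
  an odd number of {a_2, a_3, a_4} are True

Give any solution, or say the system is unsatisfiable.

a_1: True, a_2: False, a_3: True, a_4: False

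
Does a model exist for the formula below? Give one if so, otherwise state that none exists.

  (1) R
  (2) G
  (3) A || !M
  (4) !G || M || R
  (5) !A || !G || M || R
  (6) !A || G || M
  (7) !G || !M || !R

Unit clause (R) forces R = True.
Unit clause (G) forces G = True.
In (!G || !M || !R) only !M is left, so M = False.
Set A = True.
Check each clause:
  (R): R holds.
  (G): G holds.
  (A || !M): A holds.
  (!G || M || R): R holds.
  (!A || !G || M || R): R holds.
  (!A || G || M): G holds.
  (!G || !M || !R): !M holds.
All clauses satisfied.

A: True, R: True, G: True, M: False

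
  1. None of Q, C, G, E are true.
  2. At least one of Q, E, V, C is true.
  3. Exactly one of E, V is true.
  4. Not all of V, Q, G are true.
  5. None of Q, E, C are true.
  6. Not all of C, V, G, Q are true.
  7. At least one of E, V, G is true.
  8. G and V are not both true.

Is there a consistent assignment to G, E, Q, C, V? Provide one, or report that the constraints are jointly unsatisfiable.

G = False, E = False, Q = False, C = False, V = True

  (1) {Q, C, G, E}: 0 true — none ✓
  (2) {Q, E, V, C}: 1 true — at least one ✓
  (3) {E, V}: 1 true — exactly one ✓
  (4) {V, Q, G}: 1/3 true — not all ✓
  (5) {Q, E, C}: 0 true — none ✓
  (6) {C, V, G, Q}: 1/4 true — not all ✓
  (7) {E, V, G}: 1 true — at least one ✓
  (8) G=F, V=T — not both ✓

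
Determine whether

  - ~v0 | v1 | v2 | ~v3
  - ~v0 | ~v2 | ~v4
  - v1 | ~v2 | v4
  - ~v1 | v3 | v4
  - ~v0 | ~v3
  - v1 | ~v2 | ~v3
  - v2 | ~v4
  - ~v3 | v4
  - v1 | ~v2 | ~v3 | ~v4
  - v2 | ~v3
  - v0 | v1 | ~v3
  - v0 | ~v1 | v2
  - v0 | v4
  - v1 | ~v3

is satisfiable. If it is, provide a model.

v0=F; v1=T; v2=T; v3=T; v4=T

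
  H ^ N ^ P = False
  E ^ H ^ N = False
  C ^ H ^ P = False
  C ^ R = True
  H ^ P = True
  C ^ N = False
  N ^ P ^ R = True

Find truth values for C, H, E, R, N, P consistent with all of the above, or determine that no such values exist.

C = True; H = True; E = False; R = False; N = True; P = False

H ^ N ^ P = T ^ T ^ F = False ✓
E ^ H ^ N = F ^ T ^ T = False ✓
C ^ H ^ P = T ^ T ^ F = False ✓
C ^ R = T ^ F = True ✓
H ^ P = T ^ F = True ✓
C ^ N = T ^ T = False ✓
N ^ P ^ R = T ^ F ^ F = True ✓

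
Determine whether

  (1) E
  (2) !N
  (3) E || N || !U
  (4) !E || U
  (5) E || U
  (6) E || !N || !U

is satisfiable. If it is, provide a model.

Unit clause (E) forces E = True.
Unit clause (!N) forces N = False.
In (!E || U) only U is left, so U = True.
Check each clause:
  (E): E holds.
  (!N): !N holds.
  (E || N || !U): E holds.
  (!E || U): U holds.
  (E || U): E holds.
  (E || !N || !U): E holds.
All clauses satisfied.

N = False, E = True, U = True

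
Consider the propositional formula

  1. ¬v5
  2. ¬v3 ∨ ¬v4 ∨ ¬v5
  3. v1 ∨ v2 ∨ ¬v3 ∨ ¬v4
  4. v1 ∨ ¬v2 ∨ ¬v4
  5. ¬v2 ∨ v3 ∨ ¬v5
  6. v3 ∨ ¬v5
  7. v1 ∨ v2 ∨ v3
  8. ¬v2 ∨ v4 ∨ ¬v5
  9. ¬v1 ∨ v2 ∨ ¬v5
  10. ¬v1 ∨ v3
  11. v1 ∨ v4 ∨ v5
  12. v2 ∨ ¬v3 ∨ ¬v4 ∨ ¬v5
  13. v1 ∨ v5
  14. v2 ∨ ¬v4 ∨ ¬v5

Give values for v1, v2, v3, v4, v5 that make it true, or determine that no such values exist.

Unit clause (¬v5) forces v5 = False.
In (v1 ∨ v5) only v1 is left, so v1 = True.
In (¬v1 ∨ v3) only v3 is left, so v3 = True.
Set v2 = True.
Set v4 = False.
All clauses satisfied.

v1 = True, v2 = True, v3 = True, v4 = False, v5 = False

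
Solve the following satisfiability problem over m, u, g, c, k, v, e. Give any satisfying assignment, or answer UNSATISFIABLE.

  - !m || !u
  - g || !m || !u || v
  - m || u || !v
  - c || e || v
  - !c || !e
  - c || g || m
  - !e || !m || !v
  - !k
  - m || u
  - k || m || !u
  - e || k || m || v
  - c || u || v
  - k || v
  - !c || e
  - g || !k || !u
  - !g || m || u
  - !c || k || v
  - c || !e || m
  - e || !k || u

m = True, u = False, g = False, c = False, k = False, v = True, e = False

Unit clause (!k) forces k = False.
In (k || v) only v is left, so v = True.
Try m = False:
  (m || u || !v) forces u = True.
  clause (k || m || !u) is falsified — backtrack.
So m = True.
  then (!m || !u) forces u = False.
  then (!e || !m || !v) forces e = False.
  then (!c || e) forces c = False.
Set g = False.
All clauses satisfied.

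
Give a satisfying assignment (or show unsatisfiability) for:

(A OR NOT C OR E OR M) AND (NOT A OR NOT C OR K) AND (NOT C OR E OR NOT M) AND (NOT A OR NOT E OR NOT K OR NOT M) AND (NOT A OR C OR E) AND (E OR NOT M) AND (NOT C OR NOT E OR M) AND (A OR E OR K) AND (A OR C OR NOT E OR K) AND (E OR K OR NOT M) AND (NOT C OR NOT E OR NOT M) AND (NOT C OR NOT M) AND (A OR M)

E = False, M = False, K = True, A = True, C = True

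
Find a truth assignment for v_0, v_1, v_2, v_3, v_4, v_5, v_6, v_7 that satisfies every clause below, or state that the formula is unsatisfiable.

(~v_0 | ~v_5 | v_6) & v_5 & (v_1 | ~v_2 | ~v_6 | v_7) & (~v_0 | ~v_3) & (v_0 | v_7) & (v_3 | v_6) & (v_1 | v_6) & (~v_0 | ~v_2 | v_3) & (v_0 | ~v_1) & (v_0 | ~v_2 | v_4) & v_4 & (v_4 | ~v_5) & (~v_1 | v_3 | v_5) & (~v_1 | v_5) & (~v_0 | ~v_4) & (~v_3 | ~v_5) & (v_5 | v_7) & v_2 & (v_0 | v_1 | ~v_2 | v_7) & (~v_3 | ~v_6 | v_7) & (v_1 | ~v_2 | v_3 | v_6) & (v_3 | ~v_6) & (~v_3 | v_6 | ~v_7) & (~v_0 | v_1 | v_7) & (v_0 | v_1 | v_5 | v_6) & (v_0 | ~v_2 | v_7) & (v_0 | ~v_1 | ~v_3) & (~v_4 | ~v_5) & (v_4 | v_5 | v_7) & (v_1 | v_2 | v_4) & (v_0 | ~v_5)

Case v_4 = True:
  (v_5) forces v_5 = True.
  Clause (~v_4 | ~v_5) is falsified — contradiction.
Case v_4 = False:
  Clause (v_4) is falsified — contradiction.
Both cases fail, so the formula is unsatisfiable.

The formula is unsatisfiable.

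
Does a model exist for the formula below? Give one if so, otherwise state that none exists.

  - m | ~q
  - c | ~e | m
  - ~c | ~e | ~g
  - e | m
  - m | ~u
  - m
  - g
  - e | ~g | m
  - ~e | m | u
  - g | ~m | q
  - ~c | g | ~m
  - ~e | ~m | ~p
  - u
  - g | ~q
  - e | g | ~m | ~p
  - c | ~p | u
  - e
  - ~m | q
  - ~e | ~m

The formula is unsatisfiable.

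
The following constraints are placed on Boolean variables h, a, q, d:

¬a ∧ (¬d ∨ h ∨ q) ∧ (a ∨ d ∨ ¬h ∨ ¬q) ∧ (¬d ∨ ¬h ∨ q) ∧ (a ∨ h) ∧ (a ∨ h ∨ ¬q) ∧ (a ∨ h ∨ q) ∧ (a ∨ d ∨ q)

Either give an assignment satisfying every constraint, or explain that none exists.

h = True, a = False, q = True, d = True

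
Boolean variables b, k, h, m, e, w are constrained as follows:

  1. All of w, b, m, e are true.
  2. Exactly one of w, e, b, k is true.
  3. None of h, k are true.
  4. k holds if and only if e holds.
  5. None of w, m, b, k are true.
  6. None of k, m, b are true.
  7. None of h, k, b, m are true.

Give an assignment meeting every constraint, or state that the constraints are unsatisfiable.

Unsatisfiable

Case b = True:
  Constraint (5) is violated (b=T) — contradiction.
Case b = False:
  Constraint (1) is violated (b=F) — contradiction.
Both cases fail — unsatisfiable.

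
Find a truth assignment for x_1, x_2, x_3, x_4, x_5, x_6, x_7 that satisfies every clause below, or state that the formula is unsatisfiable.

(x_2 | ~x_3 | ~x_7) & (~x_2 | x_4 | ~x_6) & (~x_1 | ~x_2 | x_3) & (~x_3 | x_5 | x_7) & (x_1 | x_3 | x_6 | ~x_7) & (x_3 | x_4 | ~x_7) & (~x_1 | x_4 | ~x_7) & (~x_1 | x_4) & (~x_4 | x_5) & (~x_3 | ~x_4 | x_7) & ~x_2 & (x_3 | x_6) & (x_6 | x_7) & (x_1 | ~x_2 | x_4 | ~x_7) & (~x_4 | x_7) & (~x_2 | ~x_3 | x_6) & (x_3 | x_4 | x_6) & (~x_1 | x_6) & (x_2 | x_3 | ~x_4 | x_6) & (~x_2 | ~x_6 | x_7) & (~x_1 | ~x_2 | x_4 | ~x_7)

Unit clause (~x_2) forces x_2 = False.
Set x_1 = False.
Set x_3 = False.
  then (x_3 | x_6) forces x_6 = True.
Set x_4 = True.
  then (~x_4 | x_5) forces x_5 = True.
  then (~x_4 | x_7) forces x_7 = True.
All clauses satisfied.

x_1 = False, x_2 = False, x_3 = False, x_4 = True, x_5 = True, x_6 = True, x_7 = True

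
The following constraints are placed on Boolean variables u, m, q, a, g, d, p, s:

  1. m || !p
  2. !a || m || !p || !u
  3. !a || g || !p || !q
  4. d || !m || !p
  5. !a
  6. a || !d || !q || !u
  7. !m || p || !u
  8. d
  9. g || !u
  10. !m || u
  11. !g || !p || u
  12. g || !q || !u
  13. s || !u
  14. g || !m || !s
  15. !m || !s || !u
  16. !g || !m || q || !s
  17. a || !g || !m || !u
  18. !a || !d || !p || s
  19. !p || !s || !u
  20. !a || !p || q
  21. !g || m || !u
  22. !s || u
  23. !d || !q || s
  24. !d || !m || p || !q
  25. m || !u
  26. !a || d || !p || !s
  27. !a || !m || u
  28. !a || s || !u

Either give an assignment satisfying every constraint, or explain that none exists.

u=F, m=F, q=F, a=F, g=F, d=T, p=F, s=F

Unit clause (!a) forces a = False.
Unit clause (d) forces d = True.
Set u = False.
  then (!m || u) forces m = False.
  then (!s || u) forces s = False.
  then (!d || !q || s) forces q = False.
  then (m || !p) forces p = False.
Set g = False.
All clauses satisfied.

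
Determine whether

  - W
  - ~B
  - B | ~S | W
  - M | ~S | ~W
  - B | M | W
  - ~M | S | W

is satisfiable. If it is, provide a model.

M: True; S: False; W: True; B: False

Unit clause (W) forces W = True.
Unit clause (~B) forces B = False.
Set M = True.
Set S = False.
Check each clause:
  (W): W holds.
  (~B): ~B holds.
  (B | ~S | W): ~S holds.
  (M | ~S | ~W): M holds.
  (B | M | W): M holds.
  (~M | S | W): W holds.
All clauses satisfied.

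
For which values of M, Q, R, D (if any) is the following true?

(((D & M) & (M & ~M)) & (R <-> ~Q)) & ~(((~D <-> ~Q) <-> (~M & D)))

Case M = True: the conjunct ~M is False.
Case M = False: the conjunct M is False.
Both cases fail — unsatisfiable.

Unsatisfiable — no assignment works.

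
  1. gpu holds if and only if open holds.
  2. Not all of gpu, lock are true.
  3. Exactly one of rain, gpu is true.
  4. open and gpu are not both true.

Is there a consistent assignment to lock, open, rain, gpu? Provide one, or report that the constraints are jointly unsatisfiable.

lock = False, open = False, rain = True, gpu = False

  (1) gpu=F, open=F — same ✓
  (2) {gpu, lock}: 0/2 true — not all ✓
  (3) {rain, gpu}: 1 true — exactly one ✓
  (4) open=F, gpu=F — not both ✓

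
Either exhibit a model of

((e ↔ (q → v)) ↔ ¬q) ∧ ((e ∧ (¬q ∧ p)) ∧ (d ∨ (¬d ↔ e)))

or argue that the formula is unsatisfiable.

p=T; q=F; e=T; d=F; v=T

  (e ↔ (q → v)) ↔ ¬q = True
    e ↔ (q → v) = True
      q → v = True
    ¬q = True
  (e ∧ (¬q ∧ p)) ∧ (d ∨ (¬d ↔ e)) = True
    e ∧ (¬q ∧ p) = True
      ¬q ∧ p = True
        ¬q = True
    d ∨ (¬d ↔ e) = True
      ¬d ↔ e = True
        ¬d = True
Both conjuncts True, so the formula holds.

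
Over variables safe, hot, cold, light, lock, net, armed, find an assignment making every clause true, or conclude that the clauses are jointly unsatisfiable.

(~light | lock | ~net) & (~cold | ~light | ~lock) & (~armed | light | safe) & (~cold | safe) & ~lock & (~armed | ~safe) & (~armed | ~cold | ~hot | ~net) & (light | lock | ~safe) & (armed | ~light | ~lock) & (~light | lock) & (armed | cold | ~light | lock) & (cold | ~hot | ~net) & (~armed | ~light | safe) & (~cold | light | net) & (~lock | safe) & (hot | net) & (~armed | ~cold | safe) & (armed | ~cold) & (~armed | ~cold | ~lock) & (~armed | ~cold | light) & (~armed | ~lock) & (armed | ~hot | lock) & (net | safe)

Unit clause (~lock) forces lock = False.
In (~light | lock) only ~light is left, so light = False.
In (light | lock | ~safe) only ~safe is left, so safe = False.
In (net | safe) only net is left, so net = True.
In (~armed | light | safe) only ~armed is left, so armed = False.
In (~cold | safe) only ~cold is left, so cold = False.
In (cold | ~hot | ~net) only ~hot is left, so hot = False.
All clauses satisfied.

safe = False; hot = False; cold = False; light = False; lock = False; net = True; armed = False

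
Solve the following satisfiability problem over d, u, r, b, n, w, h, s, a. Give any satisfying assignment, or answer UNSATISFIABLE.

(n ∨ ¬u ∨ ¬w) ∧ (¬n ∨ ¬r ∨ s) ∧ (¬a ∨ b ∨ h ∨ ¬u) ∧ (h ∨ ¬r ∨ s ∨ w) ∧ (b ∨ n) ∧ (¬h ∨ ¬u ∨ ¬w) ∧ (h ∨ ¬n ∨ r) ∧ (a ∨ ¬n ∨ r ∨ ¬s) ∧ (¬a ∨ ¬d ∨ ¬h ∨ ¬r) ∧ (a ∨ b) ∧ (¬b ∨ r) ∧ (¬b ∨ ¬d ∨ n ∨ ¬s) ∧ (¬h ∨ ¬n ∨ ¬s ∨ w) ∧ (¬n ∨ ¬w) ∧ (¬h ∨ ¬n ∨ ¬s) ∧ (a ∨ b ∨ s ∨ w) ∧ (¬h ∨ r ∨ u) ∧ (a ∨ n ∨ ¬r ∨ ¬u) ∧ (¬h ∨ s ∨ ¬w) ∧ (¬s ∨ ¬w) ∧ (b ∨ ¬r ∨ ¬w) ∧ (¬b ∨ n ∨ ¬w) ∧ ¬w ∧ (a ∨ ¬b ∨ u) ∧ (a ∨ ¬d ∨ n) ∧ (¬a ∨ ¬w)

Unit clause (¬w) forces w = False.
Set d = False.
Set u = False.
Try r = False:
  (¬b ∨ r) forces b = False.
  (b ∨ n) forces n = True.
  (h ∨ ¬n ∨ r) forces h = True.
  clause (¬h ∨ r ∨ u) is falsified — backtrack.
So r = True.
Set b = False.
  then (b ∨ n) forces n = True.
  then (a ∨ b) forces a = True.
  then (¬n ∨ ¬r ∨ s) forces s = True.
  then (¬h ∨ ¬n ∨ ¬s ∨ w) forces h = False.
All clauses satisfied.

d=F, u=F, r=T, b=F, n=T, w=F, h=F, s=T, a=T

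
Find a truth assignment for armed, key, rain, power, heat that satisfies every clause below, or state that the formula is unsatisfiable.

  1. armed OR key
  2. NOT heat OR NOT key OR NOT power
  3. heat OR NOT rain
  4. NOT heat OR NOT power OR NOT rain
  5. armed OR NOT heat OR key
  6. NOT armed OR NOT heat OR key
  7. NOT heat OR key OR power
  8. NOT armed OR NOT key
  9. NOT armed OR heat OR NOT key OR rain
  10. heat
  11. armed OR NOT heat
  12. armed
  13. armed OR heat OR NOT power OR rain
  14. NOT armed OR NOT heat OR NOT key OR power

UNSATISFIABLE

Case armed = True:
  (NOT armed OR NOT key) forces key = False.
  (NOT armed OR NOT heat OR key) forces heat = False.
  Clause (heat) is falsified — contradiction.
Case armed = False:
  Clause (armed) is falsified — contradiction.
Both cases fail, so the formula is unsatisfiable.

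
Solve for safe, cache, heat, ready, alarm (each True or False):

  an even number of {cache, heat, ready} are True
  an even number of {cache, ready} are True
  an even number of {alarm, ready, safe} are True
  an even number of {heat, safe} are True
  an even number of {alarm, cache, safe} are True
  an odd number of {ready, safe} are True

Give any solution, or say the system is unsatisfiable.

safe = False; cache = True; heat = False; ready = True; alarm = True

{cache, heat, ready}: 2 true → even ✓
{cache, ready}: 2 true → even ✓
{alarm, ready, safe}: 2 true → even ✓
{heat, safe}: 0 true → even ✓
{alarm, cache, safe}: 2 true → even ✓
{ready, safe}: 1 true → odd ✓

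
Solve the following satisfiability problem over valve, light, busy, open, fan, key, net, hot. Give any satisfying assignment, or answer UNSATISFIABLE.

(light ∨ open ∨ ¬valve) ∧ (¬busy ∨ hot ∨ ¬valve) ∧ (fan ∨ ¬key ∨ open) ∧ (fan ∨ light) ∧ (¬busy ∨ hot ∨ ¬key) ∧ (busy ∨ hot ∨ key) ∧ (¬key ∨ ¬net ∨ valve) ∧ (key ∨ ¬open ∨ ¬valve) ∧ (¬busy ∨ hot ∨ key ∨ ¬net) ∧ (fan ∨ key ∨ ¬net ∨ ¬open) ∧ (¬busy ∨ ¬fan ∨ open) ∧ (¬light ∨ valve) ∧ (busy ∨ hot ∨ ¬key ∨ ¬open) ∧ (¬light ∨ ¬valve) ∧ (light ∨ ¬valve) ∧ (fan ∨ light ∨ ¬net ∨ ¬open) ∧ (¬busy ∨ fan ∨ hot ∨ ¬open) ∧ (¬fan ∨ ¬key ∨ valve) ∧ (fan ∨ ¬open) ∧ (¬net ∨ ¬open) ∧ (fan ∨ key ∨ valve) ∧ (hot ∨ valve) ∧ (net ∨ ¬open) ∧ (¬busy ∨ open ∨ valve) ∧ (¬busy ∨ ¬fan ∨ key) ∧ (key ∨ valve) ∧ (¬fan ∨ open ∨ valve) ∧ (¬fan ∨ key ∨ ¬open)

Case valve = True:
  (¬light ∨ ¬valve) forces light = False.
  Clause (light ∨ ¬valve) is falsified — contradiction.
Case valve = False:
  (¬light ∨ valve) forces light = False.
  (fan ∨ light) forces fan = True.
  (¬fan ∨ ¬key ∨ valve) forces key = False.
  Clause (key ∨ valve) is falsified — contradiction.
Both cases fail, so the formula is unsatisfiable.

Unsatisfiable — no assignment works.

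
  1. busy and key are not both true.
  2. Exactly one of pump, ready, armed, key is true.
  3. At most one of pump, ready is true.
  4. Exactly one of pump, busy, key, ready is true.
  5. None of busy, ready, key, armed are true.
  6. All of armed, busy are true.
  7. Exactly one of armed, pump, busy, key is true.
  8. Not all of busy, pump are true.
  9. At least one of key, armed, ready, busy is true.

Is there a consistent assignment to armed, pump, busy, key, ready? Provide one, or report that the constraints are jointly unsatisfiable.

Case armed = True:
  Constraint (5) is violated (armed=T) — contradiction.
Case armed = False:
  Constraint (6) is violated (armed=F) — contradiction.
Both cases fail — unsatisfiable.

UNSATISFIABLE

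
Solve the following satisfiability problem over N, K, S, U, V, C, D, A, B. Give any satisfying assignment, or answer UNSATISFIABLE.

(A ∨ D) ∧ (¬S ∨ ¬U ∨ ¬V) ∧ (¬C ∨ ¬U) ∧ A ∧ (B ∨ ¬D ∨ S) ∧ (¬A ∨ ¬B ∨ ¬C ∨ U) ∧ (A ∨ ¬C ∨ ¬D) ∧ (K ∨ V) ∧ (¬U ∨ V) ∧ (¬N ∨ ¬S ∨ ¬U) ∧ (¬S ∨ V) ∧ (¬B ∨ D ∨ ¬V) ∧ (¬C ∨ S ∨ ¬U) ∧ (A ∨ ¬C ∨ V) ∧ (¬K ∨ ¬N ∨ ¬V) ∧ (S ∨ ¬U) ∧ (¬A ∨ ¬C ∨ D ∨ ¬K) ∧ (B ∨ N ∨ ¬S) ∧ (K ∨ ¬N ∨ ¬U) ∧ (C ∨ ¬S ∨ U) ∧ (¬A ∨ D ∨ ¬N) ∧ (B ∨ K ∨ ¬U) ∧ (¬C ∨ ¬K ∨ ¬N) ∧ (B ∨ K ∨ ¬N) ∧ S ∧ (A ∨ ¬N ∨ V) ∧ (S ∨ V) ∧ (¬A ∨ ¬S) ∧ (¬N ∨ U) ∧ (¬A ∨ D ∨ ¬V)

Unsatisfiable

Case S = True:
  (A) forces A = True.
  Clause (¬A ∨ ¬S) is falsified — contradiction.
Case S = False:
  Clause (S) is falsified — contradiction.
Both cases fail, so the formula is unsatisfiable.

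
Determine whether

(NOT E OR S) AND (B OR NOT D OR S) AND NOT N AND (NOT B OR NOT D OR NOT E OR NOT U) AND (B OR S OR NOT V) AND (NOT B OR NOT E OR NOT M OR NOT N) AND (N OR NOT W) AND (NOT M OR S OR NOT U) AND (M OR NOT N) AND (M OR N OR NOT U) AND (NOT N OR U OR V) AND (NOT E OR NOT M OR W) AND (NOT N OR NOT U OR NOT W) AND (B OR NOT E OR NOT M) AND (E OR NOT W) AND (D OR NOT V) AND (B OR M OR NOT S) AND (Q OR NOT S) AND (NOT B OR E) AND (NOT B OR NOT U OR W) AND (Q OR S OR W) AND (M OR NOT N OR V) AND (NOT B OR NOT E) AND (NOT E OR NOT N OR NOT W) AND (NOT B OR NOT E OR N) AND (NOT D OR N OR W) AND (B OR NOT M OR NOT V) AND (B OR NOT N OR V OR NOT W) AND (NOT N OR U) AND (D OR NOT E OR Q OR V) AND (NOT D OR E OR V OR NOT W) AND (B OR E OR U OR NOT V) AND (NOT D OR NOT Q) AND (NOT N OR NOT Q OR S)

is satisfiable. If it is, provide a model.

D = False, S = False, E = False, U = False, W = False, B = False, V = False, Q = True, N = False, M = False

Unit clause (NOT N) forces N = False.
In (N OR NOT W) only NOT W is left, so W = False.
In (NOT D OR N OR W) only NOT D is left, so D = False.
In (D OR NOT V) only NOT V is left, so V = False.
Set S = False.
  then (NOT E OR S) forces E = False.
  then (NOT B OR E) forces B = False.
  then (Q OR S OR W) forces Q = True.
Set U = False.
Set M = False.
All clauses satisfied.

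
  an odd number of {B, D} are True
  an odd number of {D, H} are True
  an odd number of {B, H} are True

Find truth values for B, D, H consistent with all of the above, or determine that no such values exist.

Adding constraints 1, 2, 3 mod 2: every variable appears an even number of times on the left, so the left side is 0.
But the right sides sum to 1 (mod 2). 0 ≠ 1 — the system is inconsistent.

No satisfying assignment exists.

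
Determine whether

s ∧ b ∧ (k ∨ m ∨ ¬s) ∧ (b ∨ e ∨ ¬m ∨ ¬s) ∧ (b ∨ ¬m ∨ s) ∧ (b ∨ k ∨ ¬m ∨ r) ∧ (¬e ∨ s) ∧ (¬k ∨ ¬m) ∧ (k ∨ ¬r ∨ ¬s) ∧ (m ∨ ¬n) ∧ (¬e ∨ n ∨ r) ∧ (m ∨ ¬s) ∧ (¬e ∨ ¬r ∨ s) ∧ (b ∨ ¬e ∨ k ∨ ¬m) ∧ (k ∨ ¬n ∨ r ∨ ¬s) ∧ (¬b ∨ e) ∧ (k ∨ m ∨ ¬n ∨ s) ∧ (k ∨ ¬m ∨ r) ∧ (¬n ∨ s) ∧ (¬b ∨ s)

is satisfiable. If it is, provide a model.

Unsatisfiable

Case b = True:
  (s) forces s = True.
  (m ∨ ¬s) forces m = True.
  (¬k ∨ ¬m) forces k = False.
  (k ∨ ¬r ∨ ¬s) forces r = False.
  Clause (k ∨ ¬m ∨ r) is falsified — contradiction.
Case b = False:
  Clause (b) is falsified — contradiction.
Both cases fail, so the formula is unsatisfiable.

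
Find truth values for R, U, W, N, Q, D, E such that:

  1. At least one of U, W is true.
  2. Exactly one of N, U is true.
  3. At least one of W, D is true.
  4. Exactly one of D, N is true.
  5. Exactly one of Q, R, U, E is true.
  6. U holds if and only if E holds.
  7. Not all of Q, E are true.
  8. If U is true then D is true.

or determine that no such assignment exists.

R=F, U=F, W=T, N=T, Q=T, D=F, E=F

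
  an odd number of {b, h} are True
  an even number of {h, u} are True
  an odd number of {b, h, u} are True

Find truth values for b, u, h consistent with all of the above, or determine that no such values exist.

b: True, u: False, h: False

{b, h}: 1 true → odd ✓
{h, u}: 0 true → even ✓
{b, h, u}: 1 true → odd ✓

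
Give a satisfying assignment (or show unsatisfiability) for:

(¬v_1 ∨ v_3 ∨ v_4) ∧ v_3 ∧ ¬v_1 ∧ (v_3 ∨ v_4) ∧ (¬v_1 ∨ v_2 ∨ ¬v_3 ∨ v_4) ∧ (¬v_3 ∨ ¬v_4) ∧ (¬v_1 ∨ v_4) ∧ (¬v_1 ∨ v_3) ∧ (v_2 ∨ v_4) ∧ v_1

Case v_1 = True:
  Clause (¬v_1) is falsified — contradiction.
Case v_1 = False:
  Clause (v_1) is falsified — contradiction.
Both cases fail, so the formula is unsatisfiable.

The formula is unsatisfiable.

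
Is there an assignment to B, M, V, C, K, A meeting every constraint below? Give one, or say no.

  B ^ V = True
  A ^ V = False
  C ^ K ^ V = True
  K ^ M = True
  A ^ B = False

Unsatisfiable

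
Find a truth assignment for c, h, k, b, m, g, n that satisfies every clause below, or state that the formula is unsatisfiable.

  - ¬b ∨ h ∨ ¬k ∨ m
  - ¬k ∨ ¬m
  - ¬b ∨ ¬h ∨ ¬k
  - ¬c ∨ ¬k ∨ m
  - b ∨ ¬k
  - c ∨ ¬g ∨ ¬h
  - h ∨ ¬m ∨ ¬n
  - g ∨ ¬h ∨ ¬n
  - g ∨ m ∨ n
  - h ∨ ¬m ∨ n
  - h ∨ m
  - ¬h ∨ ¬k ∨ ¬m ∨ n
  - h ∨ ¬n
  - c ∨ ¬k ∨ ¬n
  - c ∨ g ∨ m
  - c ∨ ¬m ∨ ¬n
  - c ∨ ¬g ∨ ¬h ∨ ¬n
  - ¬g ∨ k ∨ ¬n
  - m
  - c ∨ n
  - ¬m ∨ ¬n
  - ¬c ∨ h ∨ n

Unit clause (m) forces m = True.
In (¬m ∨ ¬n) only ¬n is left, so n = False.
In (¬k ∨ ¬m) only ¬k is left, so k = False.
In (h ∨ ¬m ∨ n) only h is left, so h = True.
In (c ∨ n) only c is left, so c = True.
Set b = True.
Set g = False.
All clauses satisfied.

c: True; h: True; k: False; b: True; m: True; g: False; n: False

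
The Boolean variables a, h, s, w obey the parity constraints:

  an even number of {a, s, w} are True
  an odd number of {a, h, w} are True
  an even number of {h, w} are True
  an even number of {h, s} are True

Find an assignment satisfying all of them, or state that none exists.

No satisfying assignment exists.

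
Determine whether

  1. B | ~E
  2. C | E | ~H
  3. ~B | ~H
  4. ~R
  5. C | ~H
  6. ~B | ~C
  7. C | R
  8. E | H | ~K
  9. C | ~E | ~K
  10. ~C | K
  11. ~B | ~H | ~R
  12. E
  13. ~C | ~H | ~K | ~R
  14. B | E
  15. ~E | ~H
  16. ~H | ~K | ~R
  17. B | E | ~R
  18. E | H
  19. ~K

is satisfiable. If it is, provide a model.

Unsatisfiable — no assignment works.

Case K = True:
  Clause (~K) is falsified — contradiction.
Case K = False:
  (~R) forces R = False.
  (C | R) forces C = True.
  Clause (~C | K) is falsified — contradiction.
Both cases fail, so the formula is unsatisfiable.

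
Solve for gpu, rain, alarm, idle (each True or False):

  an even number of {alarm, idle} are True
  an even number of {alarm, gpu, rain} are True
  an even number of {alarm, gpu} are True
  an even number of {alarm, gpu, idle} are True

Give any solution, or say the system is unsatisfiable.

gpu=F; rain=F; alarm=F; idle=F

{alarm, idle}: 0 true → even ✓
{alarm, gpu, rain}: 0 true → even ✓
{alarm, gpu}: 0 true → even ✓
{alarm, gpu, idle}: 0 true → even ✓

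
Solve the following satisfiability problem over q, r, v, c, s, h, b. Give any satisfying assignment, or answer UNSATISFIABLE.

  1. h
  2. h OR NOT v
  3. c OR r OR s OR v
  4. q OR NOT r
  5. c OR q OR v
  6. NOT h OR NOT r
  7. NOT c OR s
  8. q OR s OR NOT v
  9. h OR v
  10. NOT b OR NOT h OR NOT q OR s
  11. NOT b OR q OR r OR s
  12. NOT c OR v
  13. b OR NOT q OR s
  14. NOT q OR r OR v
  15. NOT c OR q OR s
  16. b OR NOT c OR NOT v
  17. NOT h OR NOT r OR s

q = True, r = False, v = True, c = True, s = True, h = True, b = True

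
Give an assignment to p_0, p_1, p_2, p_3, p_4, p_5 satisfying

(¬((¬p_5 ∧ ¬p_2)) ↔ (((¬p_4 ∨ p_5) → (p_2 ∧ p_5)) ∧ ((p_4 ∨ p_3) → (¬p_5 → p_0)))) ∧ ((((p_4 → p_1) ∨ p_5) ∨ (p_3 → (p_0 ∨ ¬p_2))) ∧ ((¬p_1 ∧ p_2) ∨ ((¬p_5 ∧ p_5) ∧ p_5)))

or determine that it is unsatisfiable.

p_0 = True, p_1 = False, p_2 = True, p_3 = False, p_4 = True, p_5 = False

  ¬((¬p_5 ∧ ¬p_2)) ↔ (((¬p_4 ∨ p_5) → (p_2 ∧ p_5)) ∧ ((p_4 ∨ p_3) → (¬p_5 → p_0))) = True
    ¬((¬p_5 ∧ ¬p_2)) = True
      ¬p_5 ∧ ¬p_2 = False
        ¬p_5 = True
        ¬p_2 = False
    ((¬p_4 ∨ p_5) → (p_2 ∧ p_5)) ∧ ((p_4 ∨ p_3) → (¬p_5 → p_0)) = True
      (¬p_4 ∨ p_5) → (p_2 ∧ p_5) = True
        ¬p_4 ∨ p_5 = False
          ¬p_4 = False
        p_2 ∧ p_5 = False
      (p_4 ∨ p_3) → (¬p_5 → p_0) = True
        p_4 ∨ p_3 = True
        ¬p_5 → p_0 = True
          ¬p_5 = True
  (((p_4 → p_1) ∨ p_5) ∨ (p_3 → (p_0 ∨ ¬p_2))) ∧ ((¬p_1 ∧ p_2) ∨ ((¬p_5 ∧ p_5) ∧ p_5)) = True
    ((p_4 → p_1) ∨ p_5) ∨ (p_3 → (p_0 ∨ ¬p_2)) = True
      (p_4 → p_1) ∨ p_5 = False
        p_4 → p_1 = False
      p_3 → (p_0 ∨ ¬p_2) = True
        p_0 ∨ ¬p_2 = True
          ¬p_2 = False
    (¬p_1 ∧ p_2) ∨ ((¬p_5 ∧ p_5) ∧ p_5) = True
      ¬p_1 ∧ p_2 = True
        ¬p_1 = True
      (¬p_5 ∧ p_5) ∧ p_5 = False
        ¬p_5 ∧ p_5 = False
          ¬p_5 = True
Both conjuncts True, so the formula holds.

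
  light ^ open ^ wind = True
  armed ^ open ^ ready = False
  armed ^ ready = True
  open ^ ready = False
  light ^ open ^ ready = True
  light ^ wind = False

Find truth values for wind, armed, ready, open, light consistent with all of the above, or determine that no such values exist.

wind = True; armed = False; ready = True; open = True; light = True

light ^ open ^ wind = T ^ T ^ T = True ✓
armed ^ open ^ ready = F ^ T ^ T = False ✓
armed ^ ready = F ^ T = True ✓
open ^ ready = T ^ T = False ✓
light ^ open ^ ready = T ^ T ^ T = True ✓
light ^ wind = T ^ T = False ✓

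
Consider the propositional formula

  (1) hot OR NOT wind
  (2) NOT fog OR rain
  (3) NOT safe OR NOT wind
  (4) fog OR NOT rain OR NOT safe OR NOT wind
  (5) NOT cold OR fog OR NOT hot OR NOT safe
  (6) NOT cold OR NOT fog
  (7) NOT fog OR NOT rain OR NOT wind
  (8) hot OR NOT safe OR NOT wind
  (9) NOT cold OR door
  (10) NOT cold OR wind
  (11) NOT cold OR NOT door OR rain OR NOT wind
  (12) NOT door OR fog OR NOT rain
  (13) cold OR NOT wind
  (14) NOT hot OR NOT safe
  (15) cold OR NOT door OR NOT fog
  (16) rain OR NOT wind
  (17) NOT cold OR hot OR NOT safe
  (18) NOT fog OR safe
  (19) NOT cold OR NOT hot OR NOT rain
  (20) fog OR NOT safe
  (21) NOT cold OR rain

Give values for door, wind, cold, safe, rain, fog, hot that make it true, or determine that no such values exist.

Set door = True.
Set wind = False.
  then (NOT cold OR wind) forces cold = False.
  then (cold OR NOT door OR NOT fog) forces fog = False.
  then (fog OR NOT safe) forces safe = False.
  then (NOT door OR fog OR NOT rain) forces rain = False.
Set hot = True.
All clauses satisfied.

door: True; wind: False; cold: False; safe: False; rain: False; fog: False; hot: True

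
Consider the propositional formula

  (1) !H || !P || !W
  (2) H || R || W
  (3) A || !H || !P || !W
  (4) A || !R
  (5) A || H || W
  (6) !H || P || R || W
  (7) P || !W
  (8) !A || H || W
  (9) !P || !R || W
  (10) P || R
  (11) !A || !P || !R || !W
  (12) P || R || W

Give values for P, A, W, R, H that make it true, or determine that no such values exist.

Set P = True.
Set A = True.
Set W = False.
  then (!A || H || W) forces H = True.
  then (!P || !R || W) forces R = False.
All clauses satisfied.

P = True; A = True; W = False; R = False; H = True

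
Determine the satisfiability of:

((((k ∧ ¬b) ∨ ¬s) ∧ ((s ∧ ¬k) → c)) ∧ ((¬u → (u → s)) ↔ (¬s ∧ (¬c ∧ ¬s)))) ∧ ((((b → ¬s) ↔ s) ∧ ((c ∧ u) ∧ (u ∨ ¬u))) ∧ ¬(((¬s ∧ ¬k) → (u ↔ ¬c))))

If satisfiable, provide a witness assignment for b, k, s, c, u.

UNSATISFIABLE

Case s = True: the conjunct (¬u → (u → s)) ↔ (¬s ∧ (¬c ∧ ¬s)) becomes (¬u → True) ↔ (False ∧ False) = False.
Case s = False: the conjunct (b → ¬s) ↔ s becomes (b → True) ↔ False = False.
Both cases fail — unsatisfiable.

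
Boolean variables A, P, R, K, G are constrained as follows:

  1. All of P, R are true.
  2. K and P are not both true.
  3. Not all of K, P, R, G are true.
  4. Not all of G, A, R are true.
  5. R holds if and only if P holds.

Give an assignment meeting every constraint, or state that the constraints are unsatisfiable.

A = True, P = True, R = True, K = False, G = False

  (1) {P, R}: all 2 true ✓
  (2) K=F, P=T — not both ✓
  (3) {K, P, R, G}: 2/4 true — not all ✓
  (4) {G, A, R}: 2/3 true — not all ✓
  (5) R=T, P=T — same ✓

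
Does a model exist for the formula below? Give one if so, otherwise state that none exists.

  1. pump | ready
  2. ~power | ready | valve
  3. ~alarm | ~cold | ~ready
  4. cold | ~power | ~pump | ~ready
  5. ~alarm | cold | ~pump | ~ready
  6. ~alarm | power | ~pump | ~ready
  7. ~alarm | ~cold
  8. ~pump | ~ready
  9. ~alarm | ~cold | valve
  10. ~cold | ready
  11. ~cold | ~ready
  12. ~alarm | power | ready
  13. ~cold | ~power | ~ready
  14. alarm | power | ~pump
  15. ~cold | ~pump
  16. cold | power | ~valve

Set valve = True.
Set cold = False.
  then (cold | power | ~valve) forces power = True.
Set ready = False.
  then (pump | ready) forces pump = True.
Set alarm = True.
All clauses satisfied.

valve=T, cold=F, ready=F, power=T, alarm=T, pump=T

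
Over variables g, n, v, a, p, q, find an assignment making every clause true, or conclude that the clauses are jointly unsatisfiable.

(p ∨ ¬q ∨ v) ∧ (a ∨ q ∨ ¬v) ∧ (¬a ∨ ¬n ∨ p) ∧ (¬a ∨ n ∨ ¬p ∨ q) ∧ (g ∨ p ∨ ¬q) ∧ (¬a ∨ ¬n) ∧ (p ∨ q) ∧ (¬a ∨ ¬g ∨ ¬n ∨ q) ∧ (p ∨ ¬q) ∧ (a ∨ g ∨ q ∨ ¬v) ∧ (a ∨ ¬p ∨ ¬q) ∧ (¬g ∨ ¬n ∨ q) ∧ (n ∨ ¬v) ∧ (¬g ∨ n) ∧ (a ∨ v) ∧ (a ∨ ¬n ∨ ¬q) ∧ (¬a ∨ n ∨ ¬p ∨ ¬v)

g = False, n = False, v = False, a = True, p = True, q = True

Try g = True:
  (¬g ∨ n) forces n = True.
  (¬a ∨ ¬n) forces a = False.
  (¬g ∨ ¬n ∨ q) forces q = True.
  clause (a ∨ ¬n ∨ ¬q) is falsified — backtrack.
So g = False.
Try n = True:
  (¬a ∨ ¬n) forces a = False.
  (a ∨ v) forces v = True.
  (a ∨ q ∨ ¬v) forces q = True.
  clause (a ∨ ¬n ∨ ¬q) is falsified — backtrack.
So n = False.
  then (n ∨ ¬v) forces v = False.
  then (a ∨ v) forces a = True.
Try p = False:
  (p ∨ ¬q ∨ v) forces q = False.
  clause (p ∨ q) is falsified — backtrack.
So p = True.
  then (¬a ∨ n ∨ ¬p ∨ q) forces q = True.
All clauses satisfied.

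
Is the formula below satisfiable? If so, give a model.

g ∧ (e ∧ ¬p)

e=T, p=F, g=T

  e ∧ ¬p = True
    ¬p = True
Both conjuncts True, so the formula holds.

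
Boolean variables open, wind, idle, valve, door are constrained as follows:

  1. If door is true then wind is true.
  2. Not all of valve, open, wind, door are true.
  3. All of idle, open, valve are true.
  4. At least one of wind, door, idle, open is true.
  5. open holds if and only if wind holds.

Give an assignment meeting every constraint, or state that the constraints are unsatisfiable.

open: True, wind: True, idle: True, valve: True, door: False

  (1) door=F ⇒ wind: vacuous ✓
  (2) {valve, open, wind, door}: 3/4 true — not all ✓
  (3) {idle, open, valve}: all 3 true ✓
  (4) {wind, door, idle, open}: 3 true — at least one ✓
  (5) open=T, wind=T — same ✓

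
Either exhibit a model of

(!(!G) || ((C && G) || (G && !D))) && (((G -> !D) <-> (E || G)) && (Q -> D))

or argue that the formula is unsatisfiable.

G: True, E: True, D: False, C: True, Q: False

  !(!G) || ((C && G) || (G && !D)) = True
    !(!G) = True
      !G = False
    (C && G) || (G && !D) = True
      C && G = True
      G && !D = True
        !D = True
  ((G -> !D) <-> (E || G)) && (Q -> D) = True
    (G -> !D) <-> (E || G) = True
      G -> !D = True
        !D = True
      E || G = True
    Q -> D = True
Both conjuncts True, so the formula holds.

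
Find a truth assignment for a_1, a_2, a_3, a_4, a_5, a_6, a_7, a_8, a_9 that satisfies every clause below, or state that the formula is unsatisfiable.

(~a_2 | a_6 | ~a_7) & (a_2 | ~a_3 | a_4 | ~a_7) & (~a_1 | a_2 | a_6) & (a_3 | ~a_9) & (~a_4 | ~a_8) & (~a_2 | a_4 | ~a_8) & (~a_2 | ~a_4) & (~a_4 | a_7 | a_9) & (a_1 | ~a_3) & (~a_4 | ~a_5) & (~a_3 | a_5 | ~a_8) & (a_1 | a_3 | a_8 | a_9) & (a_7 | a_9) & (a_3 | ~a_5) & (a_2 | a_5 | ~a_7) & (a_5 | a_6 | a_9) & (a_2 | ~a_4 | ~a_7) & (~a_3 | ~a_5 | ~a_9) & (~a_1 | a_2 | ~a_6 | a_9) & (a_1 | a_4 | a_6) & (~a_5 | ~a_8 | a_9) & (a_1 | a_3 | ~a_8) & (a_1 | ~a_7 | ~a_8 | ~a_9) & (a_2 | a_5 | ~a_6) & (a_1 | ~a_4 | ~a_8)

a_1=T; a_2=T; a_3=T; a_4=F; a_5=T; a_6=T; a_7=T; a_8=F; a_9=F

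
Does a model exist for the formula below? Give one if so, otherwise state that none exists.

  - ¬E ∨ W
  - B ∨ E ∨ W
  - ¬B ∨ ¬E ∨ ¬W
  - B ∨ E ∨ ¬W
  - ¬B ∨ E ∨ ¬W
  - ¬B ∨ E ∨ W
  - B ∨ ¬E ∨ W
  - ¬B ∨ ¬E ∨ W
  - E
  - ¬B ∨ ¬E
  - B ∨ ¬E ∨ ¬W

The formula is unsatisfiable.

Case E = True:
  (¬E ∨ W) forces W = True.
  (¬B ∨ ¬E ∨ ¬W) forces B = False.
  Clause (B ∨ ¬E ∨ ¬W) is falsified — contradiction.
Case E = False:
  Clause (E) is falsified — contradiction.
Both cases fail, so the formula is unsatisfiable.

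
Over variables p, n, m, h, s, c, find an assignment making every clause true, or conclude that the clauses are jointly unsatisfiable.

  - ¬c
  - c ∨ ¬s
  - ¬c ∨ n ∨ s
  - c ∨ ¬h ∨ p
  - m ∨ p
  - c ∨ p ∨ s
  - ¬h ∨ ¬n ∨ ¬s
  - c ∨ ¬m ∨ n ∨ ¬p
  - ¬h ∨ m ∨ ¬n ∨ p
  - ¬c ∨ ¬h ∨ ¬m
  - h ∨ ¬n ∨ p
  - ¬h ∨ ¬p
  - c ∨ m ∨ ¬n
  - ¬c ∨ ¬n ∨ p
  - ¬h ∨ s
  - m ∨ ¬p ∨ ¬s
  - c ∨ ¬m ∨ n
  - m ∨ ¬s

p=T; n=T; m=T; h=F; s=F; c=F

Unit clause (¬c) forces c = False.
In (c ∨ ¬s) only ¬s is left, so s = False.
In (c ∨ p ∨ s) only p is left, so p = True.
In (¬h ∨ ¬p) only ¬h is left, so h = False.
Set n = True.
  then (c ∨ m ∨ ¬n) forces m = True.
All clauses satisfied.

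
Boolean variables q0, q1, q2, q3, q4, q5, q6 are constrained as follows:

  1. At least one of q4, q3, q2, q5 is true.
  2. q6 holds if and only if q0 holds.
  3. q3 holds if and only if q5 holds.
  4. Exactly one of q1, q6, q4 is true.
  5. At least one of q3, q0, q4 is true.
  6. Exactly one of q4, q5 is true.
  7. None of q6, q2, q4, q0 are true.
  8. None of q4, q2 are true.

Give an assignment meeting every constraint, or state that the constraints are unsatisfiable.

q0 = False; q1 = True; q2 = False; q3 = True; q4 = False; q5 = True; q6 = False

  (1) {q4, q3, q2, q5}: 2 true — at least one ✓
  (2) q6=F, q0=F — same ✓
  (3) q3=T, q5=T — same ✓
  (4) {q1, q6, q4}: 1 true — exactly one ✓
  (5) {q3, q0, q4}: 1 true — at least one ✓
  (6) {q4, q5}: 1 true — exactly one ✓
  (7) {q6, q2, q4, q0}: 0 true — none ✓
  (8) {q4, q2}: 0 true — none ✓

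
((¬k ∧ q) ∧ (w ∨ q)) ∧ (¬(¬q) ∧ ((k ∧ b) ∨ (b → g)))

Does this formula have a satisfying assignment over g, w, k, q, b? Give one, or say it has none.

g = False, w = True, k = False, q = True, b = False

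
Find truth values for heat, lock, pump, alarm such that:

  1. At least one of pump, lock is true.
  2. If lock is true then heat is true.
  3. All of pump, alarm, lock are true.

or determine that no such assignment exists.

heat = True, lock = True, pump = True, alarm = True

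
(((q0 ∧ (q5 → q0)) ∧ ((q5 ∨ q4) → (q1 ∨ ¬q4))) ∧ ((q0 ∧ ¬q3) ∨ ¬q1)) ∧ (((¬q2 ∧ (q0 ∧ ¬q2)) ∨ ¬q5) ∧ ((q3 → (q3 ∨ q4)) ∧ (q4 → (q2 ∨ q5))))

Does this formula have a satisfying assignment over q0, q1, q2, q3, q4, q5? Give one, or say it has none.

q0 = True; q1 = False; q2 = False; q3 = True; q4 = False; q5 = False

  ((q0 ∧ (q5 → q0)) ∧ ((q5 ∨ q4) → (q1 ∨ ¬q4))) ∧ ((q0 ∧ ¬q3) ∨ ¬q1) = True
    (q0 ∧ (q5 → q0)) ∧ ((q5 ∨ q4) → (q1 ∨ ¬q4)) = True
      q0 ∧ (q5 → q0) = True
        q5 → q0 = True
      (q5 ∨ q4) → (q1 ∨ ¬q4) = True
        q5 ∨ q4 = False
        q1 ∨ ¬q4 = True
          ¬q4 = True
    (q0 ∧ ¬q3) ∨ ¬q1 = True
      q0 ∧ ¬q3 = False
        ¬q3 = False
      ¬q1 = True
  ((¬q2 ∧ (q0 ∧ ¬q2)) ∨ ¬q5) ∧ ((q3 → (q3 ∨ q4)) ∧ (q4 → (q2 ∨ q5))) = True
    (¬q2 ∧ (q0 ∧ ¬q2)) ∨ ¬q5 = True
      ¬q2 ∧ (q0 ∧ ¬q2) = True
        ¬q2 = True
        q0 ∧ ¬q2 = True
          ¬q2 = True
      ¬q5 = True
    (q3 → (q3 ∨ q4)) ∧ (q4 → (q2 ∨ q5)) = True
      q3 → (q3 ∨ q4) = True
        q3 ∨ q4 = True
      q4 → (q2 ∨ q5) = True
        q2 ∨ q5 = False
Both conjuncts True, so the formula holds.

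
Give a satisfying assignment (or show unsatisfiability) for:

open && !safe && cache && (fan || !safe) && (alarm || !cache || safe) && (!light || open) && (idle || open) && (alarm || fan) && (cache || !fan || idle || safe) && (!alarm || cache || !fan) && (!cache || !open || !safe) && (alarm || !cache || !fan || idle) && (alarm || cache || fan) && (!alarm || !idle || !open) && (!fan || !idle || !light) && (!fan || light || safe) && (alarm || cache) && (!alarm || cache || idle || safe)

cache=T, idle=F, alarm=T, light=T, open=T, fan=T, safe=F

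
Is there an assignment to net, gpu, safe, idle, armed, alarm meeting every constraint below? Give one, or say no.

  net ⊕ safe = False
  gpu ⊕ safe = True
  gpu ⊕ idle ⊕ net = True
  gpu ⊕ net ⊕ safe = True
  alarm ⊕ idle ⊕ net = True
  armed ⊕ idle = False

net=F, gpu=T, safe=F, idle=F, armed=F, alarm=T

net ⊕ safe = F ⊕ F = False ✓
gpu ⊕ safe = T ⊕ F = True ✓
gpu ⊕ idle ⊕ net = T ⊕ F ⊕ F = True ✓
gpu ⊕ net ⊕ safe = T ⊕ F ⊕ F = True ✓
alarm ⊕ idle ⊕ net = T ⊕ F ⊕ F = True ✓
armed ⊕ idle = F ⊕ F = False ✓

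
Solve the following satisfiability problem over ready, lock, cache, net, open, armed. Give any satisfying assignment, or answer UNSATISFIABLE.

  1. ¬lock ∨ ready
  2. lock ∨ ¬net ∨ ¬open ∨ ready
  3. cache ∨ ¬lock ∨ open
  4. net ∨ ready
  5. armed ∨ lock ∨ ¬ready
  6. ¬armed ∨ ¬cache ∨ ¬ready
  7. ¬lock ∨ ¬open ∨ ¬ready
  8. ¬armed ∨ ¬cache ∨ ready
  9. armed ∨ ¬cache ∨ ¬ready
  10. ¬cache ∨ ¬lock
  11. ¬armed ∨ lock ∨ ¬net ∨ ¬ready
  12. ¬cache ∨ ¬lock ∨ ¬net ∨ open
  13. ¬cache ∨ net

Set ready = False.
  then (¬lock ∨ ready) forces lock = False.
  then (net ∨ ready) forces net = True.
  then (lock ∨ ¬net ∨ ¬open ∨ ready) forces open = False.
Set cache = True.
  then (¬armed ∨ ¬cache ∨ ready) forces armed = False.
All clauses satisfied.

ready: False; lock: False; cache: True; net: True; open: False; armed: False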